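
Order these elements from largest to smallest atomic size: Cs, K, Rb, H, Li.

H is in period 1, group 1; Li is in period 2, group 1; K is in period 4, group 1; Rb is in period 5, group 1; Cs is in period 6, group 1.
Radius decreases left→right (rising Z_eff, same n) and increases top→bottom (higher n).
All are in group 1, so atomic radius increases down the group.
So from largest to smallest: Cs > Rb > K > Li > H.

Cs > Rb > K > Li > H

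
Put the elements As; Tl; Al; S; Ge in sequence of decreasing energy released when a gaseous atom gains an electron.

Electron affinity generally becomes more exothermic across a period toward the halogens and less exothermic down a group.
Here both period and group differ, so the two effects have to be weighed against each other.
Al > Tl: Al sits above Tl in group 13, so the down-group effect alone puts Al higher.
As > Al: the two effects oppose for this pair; the across-period effect wins (78 vs 42 kJ/mol).
Ge > As: this pair runs against the simple trend — see the exception note.
S > Ge: relative to Ge, both the across-period and down-group shifts push S's electron affinity up.
Note the exception: Ge has a higher electron affinity than As, contrary to the simple trend — adding an electron to As's half-filled 4p³ is unfavourable, so Ge (4p²) has the more exothermic EA.
Tabulated electron affinity (kJ/mol): Al 42, S 200, Ge 119, As 78, Tl 19.
So from highest to lowest: S > Ge > As > Al > Tl.

S > Ge > As > Al > Tl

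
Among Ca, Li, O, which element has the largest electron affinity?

Li is in period 2, group 1; O is in period 2, group 16; Ca is in period 4, group 2.
Atoms with high Z_eff and room in the valence shell (especially the halogens) have the most exothermic electron affinities.
Neither a single period nor a single group — weigh both effects.
Li > Ca: the two effects oppose for this pair; the down-group effect wins (60 vs 2 kJ/mol).
O > Li: both are in period 2; the period trend gives O the larger value.
Approximate values (kJ/mol): Li 60, O 141, Ca 2.
The largest electron affinity among these belongs to O.

O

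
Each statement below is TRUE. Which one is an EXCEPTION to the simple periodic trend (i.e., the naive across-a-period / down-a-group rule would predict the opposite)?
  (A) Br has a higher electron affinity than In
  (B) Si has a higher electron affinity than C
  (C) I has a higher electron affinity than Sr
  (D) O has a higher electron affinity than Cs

(B)

The general trend: electron affinity increases across a period and decreases down a group.
(A) Br (period 4, group 17) vs In (period 5, group 13): the stated order agrees with the simple trend.
(B) Si (period 3, group 14) vs C (period 2, group 14): the stated order contradicts the simple trend.
(C) I (period 5, group 17) vs Sr (period 5, group 2): the stated order agrees with the simple trend.
(D) O (period 2, group 16) vs Cs (period 6, group 1): the stated order agrees with the simple trend.
The exception is (B): Si's larger, more diffuse 3p orbitals accept an added electron slightly more readily than C's compact 2p.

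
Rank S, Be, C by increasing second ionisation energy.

After 1 electron has been removed, what remains? S⁺ still has 5 valence electrons; Be⁺ still has 1 valence electron; C⁺ still has 3 valence electrons.
All are still removing valence electrons, so compare the +1 ions as you would atoms: IE_2 generally rises across a period (higher Z_eff) and falls down a group (larger shell), subject to the usual subshell exceptions.
Valence configurations: S⁺ [Ne]3s²3p³, Be⁺ [He]2s¹, C⁺ [He]2s²2p¹.
Tabulated IE_2 (kJ/mol): S 2252, Be 1757, C 2353.
Overall IE_2 order: Be < S < C.

Be, S, C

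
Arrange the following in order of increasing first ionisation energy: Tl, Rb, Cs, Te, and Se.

Se is in period 4, group 16; Rb is in period 5, group 1; Te is in period 5, group 16; Cs is in period 6, group 1; Tl is in period 6, group 13.
First ionization energy rises across a period (greater Z_eff holds electrons more tightly) and falls down a group (valence electrons are farther from the nucleus).
Here both period and group differ, so the two effects have to be weighed against each other.
Rb > Cs: they share group 1; the group trend gives Rb the larger value.
Tl > Rb: the two effects oppose for this pair; the across-period effect wins (589 vs 403 kJ/mol).
Te > Tl: both effects reinforce here, so Te is clearly the higher of the two.
Se > Te: Se sits above Te in group 16, so the down-group effect alone puts Se higher.
Approximate values (kJ/mol): Se 941, Rb 403, Te 869, Cs 376, Tl 589.
So from lowest to highest: Cs < Rb < Tl < Te < Se.

Cs < Rb < Tl < Te < Se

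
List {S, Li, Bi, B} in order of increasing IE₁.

Li is in period 2, group 1; B is in period 2, group 13; S is in period 3, group 16; Bi is in period 6, group 15.
Removing the outermost electron gets harder across a period and easier down a group.
These span different periods and groups, so the two trends combine.
Bi > Li: the two effects oppose for this pair; the across-period effect wins (703 vs 520 kJ/mol).
B > Bi: period and group pull opposite ways; the down-group shift dominates (801 vs 703 kJ/mol).
S > B: the two effects oppose for this pair; the across-period effect wins (1000 vs 801 kJ/mol).
Tabulated first ionization energy (kJ/mol): Li 520, B 801, S 1000, Bi 703.
So from lowest to highest: Li < Bi < B < S.

Li < Bi < B < S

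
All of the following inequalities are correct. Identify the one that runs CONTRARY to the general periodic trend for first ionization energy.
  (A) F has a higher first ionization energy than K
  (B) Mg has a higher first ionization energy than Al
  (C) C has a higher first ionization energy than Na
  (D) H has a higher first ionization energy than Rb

The general trend: first ionization energy increases across a period and decreases down a group.
(A) F (period 2, group 17) vs K (period 4, group 1): the stated order agrees with the simple trend.
(B) Mg (period 3, group 2) vs Al (period 3, group 13): the stated order contradicts the simple trend.
(C) C (period 2, group 14) vs Na (period 3, group 1): the stated order agrees with the simple trend.
(D) H (period 1, group 1) vs Rb (period 5, group 1): the stated order agrees with the simple trend.
The exception is (B): Al's single 3p electron is easier to remove than one from Mg's filled 3s².

(B)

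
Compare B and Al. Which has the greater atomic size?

B is in period 2, group 13; Al is in period 3, group 13.
Moving right in a period, electrons are added to the same shell under a stronger nuclear pull, so atoms get smaller; moving down, a new shell is opened and atoms get larger.
All are in group 13, so atomic radius increases down the group.
So Al has the greater atomic size (Al > B).

Al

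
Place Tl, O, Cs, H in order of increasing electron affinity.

H is in period 1, group 1; O is in period 2, group 16; Cs is in period 6, group 1; Tl is in period 6, group 13.
Adding an electron releases more energy for atoms nearer the top right (short of the noble gases).
These span different periods and groups, so the two trends combine.
Cs > Tl: this pair runs against the simple trend — see the exception note.
H > Cs: they share group 1; the group trend gives H the larger value.
O > H: the two effects oppose for this pair; the across-period effect wins (141 vs 73 kJ/mol).
Note the exception: Cs has a higher electron affinity than Tl, contrary to the simple trend — Tl's ns²np¹ configuration gives only a small electron affinity — the sparsely filled np subshell binds an added electron weakly.
Approximate values (kJ/mol): H 73, O 141, Cs 46, Tl 19.
So from lowest to highest: Tl < Cs < H < O.

Tl < Cs < H < O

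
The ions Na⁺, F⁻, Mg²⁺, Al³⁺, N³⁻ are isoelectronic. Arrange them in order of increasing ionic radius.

All of these have 10 electrons, so size is governed by nuclear charge alone: the more protons, the stronger the pull on the same electron cloud, and the smaller the ion.
Nuclear charges: Al³⁺ (Z=13), Mg²⁺ (Z=12), Na⁺ (Z=11), F⁻ (Z=9), N³⁻ (Z=7).
Smallest to largest: Al³⁺ < Mg²⁺ < Na⁺ < F⁻ < N³⁻.

Al³⁺ < Mg²⁺ < Na⁺ < F⁻ < N³⁻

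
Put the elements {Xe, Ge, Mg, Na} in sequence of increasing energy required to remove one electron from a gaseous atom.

Na < Mg < Ge < Xe

Na is in period 3, group 1; Mg is in period 3, group 2; Ge is in period 4, group 14; Xe is in period 5, group 18.
Across a period the outer electron is held more tightly (higher IE₁); down a group it sits in a higher shell, more shielded, and comes off more easily.
Neither a single period nor a single group — weigh both effects.
Mg > Na: both are in period 3; the period trend gives Mg the larger value.
Ge > Mg: period and group pull opposite ways; the across-period shift dominates (762 vs 738 kJ/mol).
Xe > Ge: the two effects oppose for this pair; the across-period effect wins (1170 vs 762 kJ/mol).
Approximate values (kJ/mol): Na 496, Mg 738, Ge 762, Xe 1170.
So from lowest to highest: Na < Mg < Ge < Xe.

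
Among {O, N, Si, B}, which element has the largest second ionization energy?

O

Consider each +1 ion: O⁺ still has 5 valence electrons; N⁺ still has 4 valence electrons; Si⁺ still has 3 valence electrons; B⁺ still has 2 valence electrons.
All are still removing valence electrons, so compare the +1 ions as you would atoms: IE_2 generally rises across a period (higher Z_eff) and falls down a group (larger shell), subject to the usual subshell exceptions.
Valence configurations: O⁺ [He]2s²2p³, N⁺ [He]2s²2p², Si⁺ [Ne]3s²3p¹, B⁺ [He]2s².
The numbers (kJ/mol): O 3388, N 2856, Si 1577, B 2427.
Hence IE_2: Si < B < N < O.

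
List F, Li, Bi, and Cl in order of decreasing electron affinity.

Cl, F, Bi, Li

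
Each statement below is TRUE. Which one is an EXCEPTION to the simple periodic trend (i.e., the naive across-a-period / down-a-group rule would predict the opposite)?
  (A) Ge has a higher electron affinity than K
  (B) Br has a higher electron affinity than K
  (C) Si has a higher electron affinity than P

The general trend: electron affinity increases across a period and decreases down a group.
(A) Ge (period 4, group 14) vs K (period 4, group 1): the stated order agrees with the simple trend.
(B) Br (period 4, group 17) vs K (period 4, group 1): the stated order agrees with the simple trend.
(C) Si (period 3, group 14) vs P (period 3, group 15): the stated order contradicts the simple trend.
The exception is (C): adding an electron to P's half-filled 3p³ is unfavourable, so Si (3p²) has the more exothermic EA.

(C)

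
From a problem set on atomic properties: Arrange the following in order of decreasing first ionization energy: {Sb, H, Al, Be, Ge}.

Removing the outermost electron gets harder across a period and easier down a group.
A diagonal step moves right (one effect) and down (the opposite effect) at once.
Ge > Al: period and group pull opposite ways; the across-period shift dominates (762 vs 578 kJ/mol).
Sb > Ge: period and group pull opposite ways; the across-period shift dominates (831 vs 762 kJ/mol).
Be > Sb: the two effects oppose for this pair; the down-group effect wins (900 vs 831 kJ/mol).
H > Be: the two effects oppose for this pair; the down-group effect wins (1312 vs 900 kJ/mol).
Approximate values (kJ/mol): H 1312, Be 900, Al 578, Ge 762, Sb 831.
So from highest to lowest: H > Be > Sb > Ge > Al.

H, Be, Sb, Ge, Al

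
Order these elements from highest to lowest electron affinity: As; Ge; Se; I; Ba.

I > Se > Ge > As > Ba

Ge is in period 4, group 14; As is in period 4, group 15; Se is in period 4, group 16; I is in period 5, group 17; Ba is in period 6, group 2.
Electron affinity generally becomes more exothermic across a period toward the halogens and less exothermic down a group.
These span different periods and groups, so the two trends combine.
As > Ba: relative to Ba, both the across-period and down-group shifts push As's electron affinity up.
Ge > As: this pair runs against the simple trend — see the exception note.
Se > Ge: both are in period 4; the period trend gives Se the larger value.
I > Se: period and group pull opposite ways; the across-period shift dominates (295 vs 195 kJ/mol).
Note the exception: Ge has a higher electron affinity than As, contrary to the simple trend — adding an electron to As's half-filled 4p³ is unfavourable, so Ge (4p²) has the more exothermic EA.
For reference (kJ/mol): Ge 119, As 78, Se 195, I 295, Ba 14.
So from highest to lowest: I > Se > Ge > As > Ba.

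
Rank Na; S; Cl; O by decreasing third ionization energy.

After 2 electrons have been removed, what remains? Na²⁺ is already 1 electron into the core; S²⁺ still has 4 valence electrons; Cl²⁺ still has 5 valence electrons; O²⁺ still has 4 valence electrons.
Breaking into a closed-shell core is much more expensive than removing a leftover valence electron — Na has the largest IE_3 here.
Valence configurations: S²⁺ [Ne]3s²3p², Cl²⁺ [Ne]3s²3p³, O²⁺ [He]2s²2p².
Approximate IE_3 values (kJ/mol): Na 6910, S 3357, Cl 3822, O 5300.
So the third ionization energies run S < Cl < O < Na.

Na > O > Cl > S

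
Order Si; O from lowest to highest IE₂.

Si, O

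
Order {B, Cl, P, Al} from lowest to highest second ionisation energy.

Al < P < Cl < B

Consider each +1 ion: B⁺ still has 2 valence electrons; Cl⁺ still has 6 valence electrons; P⁺ still has 4 valence electrons; Al⁺ still has 2 valence electrons.
All are still removing valence electrons, so compare the +1 ions as you would atoms: IE_2 generally rises across a period (higher Z_eff) and falls down a group (larger shell), subject to the usual subshell exceptions.
Valence configurations: B⁺ [He]2s², Cl⁺ [Ne]3s²3p⁴, P⁺ [Ne]3s²3p², Al⁺ [Ne]3s².
The numbers (kJ/mol): B 2427, Cl 2298, P 1907, Al 1817.
Putting it together, IE_2: Al < P < Cl < B.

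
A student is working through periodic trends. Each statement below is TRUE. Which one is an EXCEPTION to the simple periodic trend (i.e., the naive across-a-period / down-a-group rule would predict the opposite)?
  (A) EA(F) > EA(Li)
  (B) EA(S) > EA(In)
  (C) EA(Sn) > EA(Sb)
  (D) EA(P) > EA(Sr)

(C)

The general trend: electron affinity increases across a period and decreases down a group.
(A) F (period 2, group 17) vs Li (period 2, group 1): the stated order agrees with the simple trend.
(B) S (period 3, group 16) vs In (period 5, group 13): the stated order agrees with the simple trend.
(C) Sn (period 5, group 14) vs Sb (period 5, group 15): the stated order contradicts the simple trend.
(D) P (period 3, group 15) vs Sr (period 5, group 2): the stated order agrees with the simple trend.
The exception is (C): adding an electron to Sb's half-filled 5p³ is unfavourable, so Sn has the more exothermic EA.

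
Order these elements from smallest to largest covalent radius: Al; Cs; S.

Al is in period 3, group 13; S is in period 3, group 16; Cs is in period 6, group 1.
Radius decreases left→right (rising Z_eff, same n) and increases top→bottom (higher n).
Neither a single period nor a single group — weigh both effects.
Al > S: both are in period 3; the period trend gives Al the larger value.
Cs > Al: both effects reinforce here, so Cs is clearly the larger of the two.
Tabulated atomic radius (pm): Al 126, S 103, Cs 232.
So from smallest to largest: S < Al < Cs.

S < Al < Cs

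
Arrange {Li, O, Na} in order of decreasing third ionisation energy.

Li > Na > O

IE_3 is the cost of taking one more electron from the +2 cation: Li²⁺ is already 1 electron into the core; O²⁺ still has 4 valence electrons; Na²⁺ is already 1 electron into the core.
Breaking into a closed-shell core is much more expensive than removing a leftover valence electron — Na and Li have the largest IE_3 here.
The numbers (kJ/mol): Li 11815, O 5300, Na 6910.
Putting it together, IE_3: O < Na < Li.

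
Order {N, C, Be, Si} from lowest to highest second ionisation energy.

After 1 electron has been removed, what remains? N⁺ still has 4 valence electrons; C⁺ still has 3 valence electrons; Be⁺ still has 1 valence electron; Si⁺ still has 3 valence electrons.
All are still removing valence electrons, so compare the +1 ions as you would atoms: IE_2 generally rises across a period (higher Z_eff) and falls down a group (larger shell), subject to the usual subshell exceptions.
Valence configurations: N⁺ [He]2s²2p², C⁺ [He]2s²2p¹, Be⁺ [He]2s¹, Si⁺ [Ne]3s²3p¹.
Tabulated IE_2 (kJ/mol): N 2856, C 2353, Be 1757, Si 1577.
Hence IE_2: Si < Be < C < N.

Si, Be, C, N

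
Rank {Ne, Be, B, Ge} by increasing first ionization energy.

Be is in period 2, group 2; B is in period 2, group 13; Ne is in period 2, group 18; Ge is in period 4, group 14.
First ionization energy rises across a period (greater Z_eff holds electrons more tightly) and falls down a group (valence electrons are farther from the nucleus).
These span different periods and groups, so the two trends combine.
B > Ge: period and group pull opposite ways; the down-group shift dominates (801 vs 762 kJ/mol).
Be > B: this pair runs against the simple trend — see the exception note.
Ne > Be: Ne lies to the right of Be in period 2, so the across-period effect alone puts Ne higher.
Note the exception: Be has a higher first ionization energy than B, contrary to the simple trend — removing B's lone 2p electron is easier than breaking Be's filled 2s².
Approximate values (kJ/mol): Be 900, B 801, Ne 2081, Ge 762.
So from lowest to highest: Ge < B < Be < Ne.

Ge, B, Be, Ne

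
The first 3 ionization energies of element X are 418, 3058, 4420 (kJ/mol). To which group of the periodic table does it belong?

Group 1

Look for the largest jump between consecutive ionization energies: IE2/IE1 ≈ 7.3, far larger than any earlier ratio.
That jump marks the point where a core electron is being removed. So the atom has 1 valence electron.
A main-group element with 1 valence electron is in group 1.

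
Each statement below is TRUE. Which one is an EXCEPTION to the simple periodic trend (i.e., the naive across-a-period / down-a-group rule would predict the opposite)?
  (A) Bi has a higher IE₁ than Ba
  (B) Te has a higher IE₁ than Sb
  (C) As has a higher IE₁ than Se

(C)

The general trend: IE₁ increases across a period and decreases down a group.
(A) Bi (period 6, group 15) vs Ba (period 6, group 2): the stated order agrees with the simple trend.
(B) Te (period 5, group 16) vs Sb (period 5, group 15): the stated order agrees with the simple trend.
(C) As (period 4, group 15) vs Se (period 4, group 16): the stated order contradicts the simple trend.
The exception is (C): Se (4p⁴) ionizes more easily than half-filled As (4p³).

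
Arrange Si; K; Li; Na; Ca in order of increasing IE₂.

The second ionization energy removes an electron from the +1 ion. For each element: Si⁺ still has 3 valence electrons; K⁺ is the bare [Ar] core; Li⁺ is the bare [He] core; Na⁺ is the bare [Ne] core; Ca⁺ still has 1 valence electron.
Pulling an electron out of a noble-gas core costs far more than removing a remaining valence electron, so K, Na and Li sit at the high end of IE_2.
Valence configurations: Si⁺ [Ne]3s²3p¹, Ca⁺ [Ar]4s¹.
Approximate IE_2 values (kJ/mol): Si 1577, K 3052, Li 7298, Na 4562, Ca 1145.
Hence IE_2: Ca < Si < K < Na < Li.

Ca, Si, K, Na, Li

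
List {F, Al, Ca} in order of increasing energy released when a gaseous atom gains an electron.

Ca < Al < F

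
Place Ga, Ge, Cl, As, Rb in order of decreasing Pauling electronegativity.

Cl, As, Ge, Ga, Rb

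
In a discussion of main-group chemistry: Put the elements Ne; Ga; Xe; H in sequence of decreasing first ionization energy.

H is in period 1, group 1; Ne is in period 2, group 18; Ga is in period 4, group 13; Xe is in period 5, group 18.
First ionization energy rises across a period (greater Z_eff holds electrons more tightly) and falls down a group (valence electrons are farther from the nucleus).
Neither a single period nor a single group — weigh both effects.
Xe > Ga: the two effects oppose for this pair; the across-period effect wins (1170 vs 579 kJ/mol).
H > Xe: period and group pull opposite ways; the down-group shift dominates (1312 vs 1170 kJ/mol).
Ne > H: period and group pull opposite ways; the across-period shift dominates (2081 vs 1312 kJ/mol).
Tabulated first ionization energy (kJ/mol): H 1312, Ne 2081, Ga 579, Xe 1170.
So from highest to lowest: Ne > H > Xe > Ga.

Ne > H > Xe > Ga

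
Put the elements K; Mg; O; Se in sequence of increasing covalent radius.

O < Se < Mg < K

O is in period 2, group 16; Mg is in period 3, group 2; K is in period 4, group 1; Se is in period 4, group 16.
Moving right in a period, electrons are added to the same shell under a stronger nuclear pull, so atoms get smaller; moving down, a new shell is opened and atoms get larger.
Neither a single period nor a single group — weigh both effects.
Se > O: Se sits below O in group 16, so the down-group effect alone puts Se larger.
Mg > Se: period and group pull opposite ways; the across-period shift dominates (139 vs 116 pm).
K > Mg: both effects reinforce here, so K is clearly the larger of the two.
Approximate values (pm): O 63, Mg 139, K 196, Se 116.
So from smallest to largest: O < Se < Mg < K.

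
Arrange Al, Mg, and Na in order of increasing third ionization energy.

Consider each +2 ion: Al²⁺ still has 1 valence electron; Mg²⁺ is the bare [Ne] core; Na²⁺ is already 1 electron into the core.
Pulling an electron out of a noble-gas core costs far more than removing a remaining valence electron, so Na and Mg sit at the high end of IE_3.
Tabulated IE_3 (kJ/mol): Al 2745, Mg 7733, Na 6910.
Hence IE_3: Al < Na < Mg.

Al < Na < Mg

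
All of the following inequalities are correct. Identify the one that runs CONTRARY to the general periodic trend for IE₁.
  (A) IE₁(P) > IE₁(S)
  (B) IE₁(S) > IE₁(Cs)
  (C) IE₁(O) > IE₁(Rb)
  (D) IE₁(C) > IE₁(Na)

(A)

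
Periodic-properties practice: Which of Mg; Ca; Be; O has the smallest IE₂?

Ca

Consider each +1 ion: Mg⁺ still has 1 valence electron; Ca⁺ still has 1 valence electron; Be⁺ still has 1 valence electron; O⁺ still has 5 valence electrons.
All are still removing valence electrons, so compare the +1 ions as you would atoms: IE_2 generally rises across a period (higher Z_eff) and falls down a group (larger shell), subject to the usual subshell exceptions.
Valence configurations: Mg⁺ [Ne]3s¹, Ca⁺ [Ar]4s¹, Be⁺ [He]2s¹, O⁺ [He]2s²2p³.
The numbers (kJ/mol): Mg 1451, Ca 1145, Be 1757, O 3388.
Hence IE_2: Ca < Mg < Be < O.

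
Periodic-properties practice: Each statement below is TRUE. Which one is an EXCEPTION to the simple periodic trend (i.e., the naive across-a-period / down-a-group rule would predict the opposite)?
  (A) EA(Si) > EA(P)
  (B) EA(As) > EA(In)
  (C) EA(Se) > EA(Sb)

The general trend: electron affinity increases across a period and decreases down a group.
(A) Si (period 3, group 14) vs P (period 3, group 15): the stated order contradicts the simple trend.
(B) As (period 4, group 15) vs In (period 5, group 13): the stated order agrees with the simple trend.
(C) Se (period 4, group 16) vs Sb (period 5, group 15): the stated order agrees with the simple trend.
The exception is (A): adding an electron to P's half-filled 3p³ is unfavourable, so Si (3p²) has the more exothermic EA.

(A)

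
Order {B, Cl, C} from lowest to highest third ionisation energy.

The third ionization energy removes an electron from the +2 ion. For each element: B²⁺ still has 1 valence electron; Cl²⁺ still has 5 valence electrons; C²⁺ still has 2 valence electrons.
All are still removing valence electrons, so compare the +2 ions as you would atoms: IE_3 generally rises across a period (higher Z_eff) and falls down a group (larger shell), subject to the usual subshell exceptions.
Valence configurations: B²⁺ [He]2s¹, Cl²⁺ [Ne]3s²3p³, C²⁺ [He]2s².
Approximate IE_3 values (kJ/mol): B 3660, Cl 3822, C 4620.
Hence IE_3: B < Cl < C.

B, Cl, C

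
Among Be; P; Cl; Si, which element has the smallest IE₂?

Si

IE_2 is the cost of taking one more electron from the +1 cation: Be⁺ still has 1 valence electron; P⁺ still has 4 valence electrons; Cl⁺ still has 6 valence electrons; Si⁺ still has 3 valence electrons.
All are still removing valence electrons, so compare the +1 ions as you would atoms: IE_2 generally rises across a period (higher Z_eff) and falls down a group (larger shell), subject to the usual subshell exceptions.
Valence configurations: Be⁺ [He]2s¹, P⁺ [Ne]3s²3p², Cl⁺ [Ne]3s²3p⁴, Si⁺ [Ne]3s²3p¹.
The numbers (kJ/mol): Be 1757, P 1907, Cl 2298, Si 1577.
Putting it together, IE_2: Si < Be < P < Cl.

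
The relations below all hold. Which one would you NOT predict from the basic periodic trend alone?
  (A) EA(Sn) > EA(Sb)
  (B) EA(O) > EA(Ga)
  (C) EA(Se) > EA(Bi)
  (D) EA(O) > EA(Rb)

The general trend: electron affinity increases across a period and decreases down a group.
(A) Sn (period 5, group 14) vs Sb (period 5, group 15): the stated order contradicts the simple trend.
(B) O (period 2, group 16) vs Ga (period 4, group 13): the stated order agrees with the simple trend.
(C) Se (period 4, group 16) vs Bi (period 6, group 15): the stated order agrees with the simple trend.
(D) O (period 2, group 16) vs Rb (period 5, group 1): the stated order agrees with the simple trend.
The exception is (A): adding an electron to Sb's half-filled 5p³ is unfavourable, so Sn has the more exothermic EA.

(A)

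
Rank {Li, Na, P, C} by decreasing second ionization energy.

Li > Na > C > P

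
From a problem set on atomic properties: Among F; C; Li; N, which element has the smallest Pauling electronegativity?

Li is in period 2, group 1; C is in period 2, group 14; N is in period 2, group 15; F is in period 2, group 17.
Electronegativity increases across a period and decreases down a group, tracking effective nuclear charge and atomic size.
All lie in period 2, so electronegativity increases left to right.
The smallest Pauling electronegativity among these belongs to Li.

Li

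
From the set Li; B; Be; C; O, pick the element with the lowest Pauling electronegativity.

Li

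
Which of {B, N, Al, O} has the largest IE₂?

After 1 electron has been removed, what remains? B⁺ still has 2 valence electrons; N⁺ still has 4 valence electrons; Al⁺ still has 2 valence electrons; O⁺ still has 5 valence electrons.
All are still removing valence electrons, so compare the +1 ions as you would atoms: IE_2 generally rises across a period (higher Z_eff) and falls down a group (larger shell), subject to the usual subshell exceptions.
Valence configurations: B⁺ [He]2s², N⁺ [He]2s²2p², Al⁺ [Ne]3s², O⁺ [He]2s²2p³.
Tabulated IE_2 (kJ/mol): B 2427, N 2856, Al 1817, O 3388.
Overall IE_2 order: Al < B < N < O.

O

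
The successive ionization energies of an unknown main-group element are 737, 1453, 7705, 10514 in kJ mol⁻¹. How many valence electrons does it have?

2

Look for the largest jump between consecutive ionization energies: IE3/IE2 ≈ 5.3, far larger than any earlier ratio.
That jump marks the point where a core electron is being removed. So the atom has 2 valence electrons.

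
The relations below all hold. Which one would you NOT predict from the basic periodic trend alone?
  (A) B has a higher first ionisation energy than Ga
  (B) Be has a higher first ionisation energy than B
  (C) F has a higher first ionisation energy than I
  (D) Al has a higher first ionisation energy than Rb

(B)

The general trend: first ionisation energy increases across a period and decreases down a group.
(A) B (period 2, group 13) vs Ga (period 4, group 13): the stated order agrees with the simple trend.
(B) Be (period 2, group 2) vs B (period 2, group 13): the stated order contradicts the simple trend.
(C) F (period 2, group 17) vs I (period 5, group 17): the stated order agrees with the simple trend.
(D) Al (period 3, group 13) vs Rb (period 5, group 1): the stated order agrees with the simple trend.
The exception is (B): removing B's lone 2p electron is easier than breaking Be's filled 2s².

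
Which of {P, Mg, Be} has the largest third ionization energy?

IE_3 is the cost of taking one more electron from the +2 cation: P²⁺ still has 3 valence electrons; Mg²⁺ is the bare [Ne] core; Be²⁺ is the bare [He] core.
Breaking into a closed-shell core is much more expensive than removing a leftover valence electron — Mg and Be have the largest IE_3 here.
Tabulated IE_3 (kJ/mol): P 2914, Mg 7733, Be 14849.
Overall IE_3 order: P < Mg < Be.

Be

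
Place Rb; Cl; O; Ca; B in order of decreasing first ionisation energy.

B is in period 2, group 13; O is in period 2, group 16; Cl is in period 3, group 17; Ca is in period 4, group 2; Rb is in period 5, group 1.
Removing the outermost electron gets harder across a period and easier down a group.
These span different periods and groups, so the two trends combine.
Ca > Rb: relative to Rb, both the across-period and down-group shifts push Ca's first ionization energy up.
B > Ca: both effects reinforce here, so B is clearly the higher of the two.
Cl > B: period and group pull opposite ways; the across-period shift dominates (1251 vs 801 kJ/mol).
O > Cl: the two effects oppose for this pair; the down-group effect wins (1314 vs 1251 kJ/mol).
Approximate values (kJ/mol): B 801, O 1314, Cl 1251, Ca 590, Rb 403.
So from highest to lowest: O > Cl > B > Ca > Rb.

O > Cl > B > Ca > Rb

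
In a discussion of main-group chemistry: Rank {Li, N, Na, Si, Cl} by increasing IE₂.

Si < Cl < N < Na < Li

IE_2 is the cost of taking one more electron from the +1 cation: Li⁺ is the bare [He] core; N⁺ still has 4 valence electrons; Na⁺ is the bare [Ne] core; Si⁺ still has 3 valence electrons; Cl⁺ still has 6 valence electrons.
Pulling an electron out of a noble-gas core costs far more than removing a remaining valence electron, so Na and Li sit at the high end of IE_2.
Valence configurations: N⁺ [He]2s²2p², Si⁺ [Ne]3s²3p¹, Cl⁺ [Ne]3s²3p⁴.
The numbers (kJ/mol): Li 7298, N 2856, Na 4562, Si 1577, Cl 2298.
Putting it together, IE_2: Si < Cl < N < Na < Li.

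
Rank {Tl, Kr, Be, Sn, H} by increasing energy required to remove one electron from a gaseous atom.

Removing the outermost electron gets harder across a period and easier down a group.
These span different periods and groups, so the two trends combine.
Sn > Tl: both effects reinforce here, so Sn is clearly the higher of the two.
Be > Sn: the two effects oppose for this pair; the down-group effect wins (900 vs 709 kJ/mol).
H > Be: period and group pull opposite ways; the down-group shift dominates (1312 vs 900 kJ/mol).
Kr > H: period and group pull opposite ways; the across-period shift dominates (1351 vs 1312 kJ/mol).
Tabulated first ionization energy (kJ/mol): H 1312, Be 900, Kr 1351, Sn 709, Tl 589.
So from lowest to highest: Tl < Sn < Be < H < Kr.

Tl, Sn, Be, H, Kr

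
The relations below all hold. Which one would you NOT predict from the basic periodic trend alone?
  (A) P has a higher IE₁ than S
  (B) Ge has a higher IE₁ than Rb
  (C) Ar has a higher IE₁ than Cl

(A)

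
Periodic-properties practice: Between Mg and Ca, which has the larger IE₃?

The third ionization energy removes an electron from the +2 ion. For each element: Mg²⁺ is the bare [Ne] core; Ca²⁺ is the bare [Ar] core.
All of these are removing an electron from a noble-gas core or deeper; the smaller core (lower principal quantum number) is held far more tightly, and within a period the higher nuclear charge binds the same core more tightly.
Tabulated IE_3 (kJ/mol): Mg 7733, Ca 4912.
Hence IE_3: Ca < Mg.

Mg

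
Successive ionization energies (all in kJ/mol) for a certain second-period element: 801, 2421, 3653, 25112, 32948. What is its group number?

Group 13

Look for the largest jump between consecutive ionization energies: IE4/IE3 ≈ 6.9, far larger than any earlier ratio.
That jump marks the point where a core electron is being removed. So the atom has 3 valence electrons.
A main-group element with 3 valence electrons is in group 13.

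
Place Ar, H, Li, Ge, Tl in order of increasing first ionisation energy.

Li, Tl, Ge, H, Ar

H is in period 1, group 1; Li is in period 2, group 1; Ar is in period 3, group 18; Ge is in period 4, group 14; Tl is in period 6, group 13.
Across a period the outer electron is held more tightly (higher IE₁); down a group it sits in a higher shell, more shielded, and comes off more easily.
Here both period and group differ, so the two effects have to be weighed against each other.
Tl > Li: period and group pull opposite ways; the across-period shift dominates (589 vs 520 kJ/mol).
Ge > Tl: both effects reinforce here, so Ge is clearly the higher of the two.
H > Ge: period and group pull opposite ways; the down-group shift dominates (1312 vs 762 kJ/mol).
Ar > H: the two effects oppose for this pair; the across-period effect wins (1521 vs 1312 kJ/mol).
Tabulated first ionization energy (kJ/mol): H 1312, Li 520, Ar 1521, Ge 762, Tl 589.
So from lowest to highest: Li < Tl < Ge < H < Ar.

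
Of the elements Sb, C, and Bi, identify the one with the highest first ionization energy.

C

C is in period 2, group 14; Sb is in period 5, group 15; Bi is in period 6, group 15.
First ionization energy rises across a period (greater Z_eff holds electrons more tightly) and falls down a group (valence electrons are farther from the nucleus).
Neither a single period nor a single group — weigh both effects.
Sb > Bi: they share group 15; the group trend gives Sb the larger value.
C > Sb: period and group pull opposite ways; the down-group shift dominates (1086 vs 831 kJ/mol).
Approximate values (kJ/mol): C 1086, Sb 831, Bi 703.
The highest first ionization energy among these belongs to C.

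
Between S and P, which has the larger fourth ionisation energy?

After 3 electrons have been removed, what remains? S³⁺ still has 3 valence electrons; P³⁺ still has 2 valence electrons.
All are still removing valence electrons, so compare the +3 ions as you would atoms: IE_4 generally rises across a period (higher Z_eff) and falls down a group (larger shell), subject to the usual subshell exceptions.
Valence configurations: S³⁺ [Ne]3s²3p¹, P³⁺ [Ne]3s².
S³⁺ loses a lone 3p electron whereas P³⁺ must break into a filled 3s² pair, so IE_4(P) > IE_4(S) even though S has the higher nuclear charge.
Tabulated IE_4 (kJ/mol): S 4556, P 4964.
Putting it together, IE_4: S < P.

P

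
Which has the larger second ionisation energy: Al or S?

S

The second ionization energy removes an electron from the +1 ion. For each element: Al⁺ still has 2 valence electrons; S⁺ still has 5 valence electrons.
All are still removing valence electrons, so compare the +1 ions as you would atoms: IE_2 generally rises across a period (higher Z_eff) and falls down a group (larger shell), subject to the usual subshell exceptions.
Valence configurations: Al⁺ [Ne]3s², S⁺ [Ne]3s²3p³.
Approximate IE_2 values (kJ/mol): Al 1817, S 2252.
So the second ionization energies run Al < S.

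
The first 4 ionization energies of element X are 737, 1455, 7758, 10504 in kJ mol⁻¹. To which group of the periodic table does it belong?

Group 2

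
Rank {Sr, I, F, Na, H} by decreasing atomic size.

H is in period 1, group 1; F is in period 2, group 17; Na is in period 3, group 1; Sr is in period 5, group 2; I is in period 5, group 17.
Radius decreases left→right (rising Z_eff, same n) and increases top→bottom (higher n).
Here both period and group differ, so the two effects have to be weighed against each other.
F > H: period and group pull opposite ways; the down-group shift dominates (64 vs 32 pm).
I > F: they share group 17; the group trend gives I the larger value.
Na > I: period and group pull opposite ways; the across-period shift dominates (155 vs 133 pm).
Sr > Na: period and group pull opposite ways; the down-group shift dominates (185 vs 155 pm).
Approximate values (pm): H 32, F 64, Na 155, Sr 185, I 133.
So from largest to smallest: Sr > Na > I > F > H.

Sr > Na > I > F > H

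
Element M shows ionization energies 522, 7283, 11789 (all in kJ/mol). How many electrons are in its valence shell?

Look for the largest jump between consecutive ionization energies: IE2/IE1 ≈ 14.0, far larger than any earlier ratio.
That jump marks the point where a core electron is being removed. So the atom has 1 valence electron.

1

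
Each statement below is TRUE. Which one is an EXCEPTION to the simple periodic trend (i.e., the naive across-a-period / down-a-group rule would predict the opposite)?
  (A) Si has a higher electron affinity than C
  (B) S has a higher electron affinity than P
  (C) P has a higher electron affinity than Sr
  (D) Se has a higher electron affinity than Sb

(A)

The general trend: electron affinity increases across a period and decreases down a group.
(A) Si (period 3, group 14) vs C (period 2, group 14): the stated order contradicts the simple trend.
(B) S (period 3, group 16) vs P (period 3, group 15): the stated order agrees with the simple trend.
(C) P (period 3, group 15) vs Sr (period 5, group 2): the stated order agrees with the simple trend.
(D) Se (period 4, group 16) vs Sb (period 5, group 15): the stated order agrees with the simple trend.
The exception is (A): Si's larger, more diffuse 3p orbitals accept an added electron slightly more readily than C's compact 2p.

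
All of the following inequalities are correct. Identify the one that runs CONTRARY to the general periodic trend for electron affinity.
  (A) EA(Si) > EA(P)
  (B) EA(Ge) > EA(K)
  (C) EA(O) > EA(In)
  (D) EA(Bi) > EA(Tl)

The general trend: electron affinity increases across a period and decreases down a group.
(A) Si (period 3, group 14) vs P (period 3, group 15): the stated order contradicts the simple trend.
(B) Ge (period 4, group 14) vs K (period 4, group 1): the stated order agrees with the simple trend.
(C) O (period 2, group 16) vs In (period 5, group 13): the stated order agrees with the simple trend.
(D) Bi (period 6, group 15) vs Tl (period 6, group 13): the stated order agrees with the simple trend.
The exception is (A): adding an electron to P's half-filled 3p³ is unfavourable, so Si (3p²) has the more exothermic EA.

(A)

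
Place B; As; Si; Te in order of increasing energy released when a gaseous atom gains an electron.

B is in period 2, group 13; Si is in period 3, group 14; As is in period 4, group 15; Te is in period 5, group 16.
Electron affinity generally becomes more exothermic across a period toward the halogens and less exothermic down a group.
A diagonal step moves right (one effect) and down (the opposite effect) at once.
As > B: the two effects oppose for this pair; the across-period effect wins (78 vs 27 kJ/mol).
Si > As: period and group pull opposite ways; the down-group shift dominates (134 vs 78 kJ/mol).
Te > Si: period and group pull opposite ways; the across-period shift dominates (190 vs 134 kJ/mol).
For reference (kJ/mol): B 27, Si 134, As 78, Te 190.
So from lowest to highest: B < As < Si < Te.

B < As < Si < Te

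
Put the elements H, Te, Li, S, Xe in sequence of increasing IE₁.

Li, Te, S, Xe, H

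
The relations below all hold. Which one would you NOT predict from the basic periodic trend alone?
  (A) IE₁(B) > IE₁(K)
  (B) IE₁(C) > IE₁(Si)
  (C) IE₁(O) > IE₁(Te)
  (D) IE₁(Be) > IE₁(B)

(D)

The general trend: first ionization energy increases across a period and decreases down a group.
(A) B (period 2, group 13) vs K (period 4, group 1): the stated order agrees with the simple trend.
(B) C (period 2, group 14) vs Si (period 3, group 14): the stated order agrees with the simple trend.
(C) O (period 2, group 16) vs Te (period 5, group 16): the stated order agrees with the simple trend.
(D) Be (period 2, group 2) vs B (period 2, group 13): the stated order contradicts the simple trend.
The exception is (D): removing B's lone 2p electron is easier than breaking Be's filled 2s².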